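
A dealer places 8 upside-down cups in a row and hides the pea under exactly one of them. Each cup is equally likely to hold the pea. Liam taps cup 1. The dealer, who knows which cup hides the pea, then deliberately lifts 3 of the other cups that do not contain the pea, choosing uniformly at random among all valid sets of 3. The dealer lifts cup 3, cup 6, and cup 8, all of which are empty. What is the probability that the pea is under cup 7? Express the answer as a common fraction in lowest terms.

Apply Bayes' rule, conditioning on where the pea actually is.
If it is under cup 1 (prior 1/8): the dealer has 35 equally likely choices, so probability 1/35; weight (1/8)·(1/35) = 1/280.
If it is under any of cups 2, 4, 5, and 7 (prior 1/8 each): the dealer has 20 equally likely choices, so probability 1/20; weight (1/8)·(1/20) = 1/160 each.
If it is under any of cups 3, 6, and 8 (prior 1/8 each): that cup was opened and seen not to hold the prize — ruled out; weight (1/8)·0 = 0 each.
The weights sum to 1/35.
So P(the pea under cup 7 | the dealer opened cup 3, cup 6, and cup 8) = (1/160) / (1/35) = 7/32.

7/32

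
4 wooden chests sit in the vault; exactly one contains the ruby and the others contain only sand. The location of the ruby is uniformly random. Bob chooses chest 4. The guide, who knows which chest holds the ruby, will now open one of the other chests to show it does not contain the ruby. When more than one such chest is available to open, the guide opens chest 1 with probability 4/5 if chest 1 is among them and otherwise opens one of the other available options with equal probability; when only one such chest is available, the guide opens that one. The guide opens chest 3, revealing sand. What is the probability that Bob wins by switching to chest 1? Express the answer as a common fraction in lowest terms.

5/8

Consider each possible location of the ruby in turn.
If it is in chest 1 (prior 1/4): chest 1 holds the prize so is unavailable; the guide chooses uniformly among the 2 others, probability 1/2; weight (1/4)·(1/2) = 1/8.
If it is in chest 2 (prior 1/4): chest 1 is available but not opened, probability 1/5; weight (1/4)·(1/5) = 1/20.
If it is in chest 3 (prior 1/4): the guide opened chest 3, so this case is ruled out; weight (1/4)·0 = 0.
If it is in chest 4 (prior 1/4): chest 1 is available but not opened; chest 3 gets probability (1 − 4/5)/2 = 1/10; weight (1/4)·(1/10) = 1/40.
The weights sum to 1/5.
So P(the ruby in chest 1 | the guide opened chest 3) = (1/8) / (1/5) = 5/8.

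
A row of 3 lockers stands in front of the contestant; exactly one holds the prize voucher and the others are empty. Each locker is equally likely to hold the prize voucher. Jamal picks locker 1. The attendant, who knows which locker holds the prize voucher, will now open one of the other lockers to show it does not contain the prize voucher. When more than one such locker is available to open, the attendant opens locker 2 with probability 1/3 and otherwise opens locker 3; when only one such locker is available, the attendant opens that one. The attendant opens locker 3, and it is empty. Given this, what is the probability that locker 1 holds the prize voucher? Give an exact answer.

Apply Bayes' rule, conditioning on where the prize voucher actually is.
If it is in locker 1 (prior 1/3): locker 2 is available but not opened, probability 2/3; weight (1/3)·(2/3) = 2/9.
If it is in locker 2 (prior 1/3): only locker 3 is available, probability 1; weight (1/3)·1 = 1/3.
If it is in locker 3 (prior 1/3): the attendant opened locker 3, so this case is ruled out; weight (1/3)·0 = 0.
The weights sum to 5/9.
So P(the prize voucher in locker 1 | the attendant opened locker 3) = (2/9) / (5/9) = 2/5.

2/5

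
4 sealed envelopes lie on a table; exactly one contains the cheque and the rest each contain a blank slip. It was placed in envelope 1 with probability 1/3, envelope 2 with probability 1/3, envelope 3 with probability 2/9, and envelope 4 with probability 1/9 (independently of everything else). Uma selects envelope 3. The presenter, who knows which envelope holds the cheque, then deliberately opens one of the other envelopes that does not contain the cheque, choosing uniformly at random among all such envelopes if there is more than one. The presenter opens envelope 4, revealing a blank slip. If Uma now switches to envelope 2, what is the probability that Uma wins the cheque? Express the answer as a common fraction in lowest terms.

Consider each possible location of the cheque in turn.
If it is in either of envelopes 1 and 2 (prior 1/3 each): the presenter has 2 equally likely choices, so probability 1/2; weight (1/3)·(1/2) = 1/6 each.
If it is in envelope 3 (prior 2/9): the presenter has 3 equally likely choices, so probability 1/3; weight (2/9)·(1/3) = 2/27.
If it is in envelope 4 (prior 1/9): the presenter opened envelope 4, so this case is ruled out; weight (1/9)·0 = 0.
The weights sum to 11/27.
So P(the cheque in envelope 2 | the presenter opened envelope 4) = (1/6) / (11/27) = 9/22.

9/22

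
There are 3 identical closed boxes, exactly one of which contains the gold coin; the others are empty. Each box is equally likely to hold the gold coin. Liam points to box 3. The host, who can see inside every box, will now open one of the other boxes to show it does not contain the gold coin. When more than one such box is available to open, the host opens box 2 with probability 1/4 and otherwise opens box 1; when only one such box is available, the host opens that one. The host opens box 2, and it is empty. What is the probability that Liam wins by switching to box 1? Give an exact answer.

Consider each possible location of the gold coin in turn.
If it is in box 1 (prior 1/3): only box 2 is available, probability 1; weight (1/3)·1 = 1/3.
If it is in box 2 (prior 1/3): the host opened box 2, so this case is ruled out; weight (1/3)·0 = 0.
If it is in box 3 (prior 1/3): box 2 is available, opened with probability 1/4; weight (1/3)·(1/4) = 1/12.
The weights sum to 5/12.
So P(the gold coin in box 1 | the host opened box 2) = (1/3) / (5/12) = 4/5.

4/5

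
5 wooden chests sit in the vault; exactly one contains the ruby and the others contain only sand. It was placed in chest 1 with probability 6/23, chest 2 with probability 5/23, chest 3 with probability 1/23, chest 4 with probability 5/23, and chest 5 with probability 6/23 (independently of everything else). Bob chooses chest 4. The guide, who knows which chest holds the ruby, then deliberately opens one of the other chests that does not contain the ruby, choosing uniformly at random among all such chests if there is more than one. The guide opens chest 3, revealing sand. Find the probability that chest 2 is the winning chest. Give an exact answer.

Consider each possible location of the ruby in turn.
If it is in either of chests 1 and 5 (prior 6/23 each): the guide has 3 equally likely choices, so probability 1/3; weight (6/23)·(1/3) = 2/23 each.
If it is in chest 2 (prior 5/23): the guide has 3 equally likely choices, so probability 1/3; weight (5/23)·(1/3) = 5/69.
If it is in chest 3 (prior 1/23): the guide opened chest 3, so this case is ruled out; weight (1/23)·0 = 0.
If it is in chest 4 (prior 5/23): the guide has 4 equally likely choices, so probability 1/4; weight (5/23)·(1/4) = 5/92.
The weights sum to 83/276.
So P(the ruby in chest 2 | the guide opened chest 3) = (5/69) / (83/276) = 20/83.

20/83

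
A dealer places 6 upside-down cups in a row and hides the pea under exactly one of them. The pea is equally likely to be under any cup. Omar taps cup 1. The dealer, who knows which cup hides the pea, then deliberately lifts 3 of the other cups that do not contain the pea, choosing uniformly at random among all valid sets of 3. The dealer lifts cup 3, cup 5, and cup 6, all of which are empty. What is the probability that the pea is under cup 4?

Consider each possible location of the pea in turn.
If it is under cup 1 (prior 1/6): the dealer has 10 equally likely choices, so probability 1/10; weight (1/6)·(1/10) = 1/60.
If it is under either of cups 2 and 4 (prior 1/6 each): the dealer has 4 equally likely choices, so probability 1/4; weight (1/6)·(1/4) = 1/24 each.
If it is under any of cups 3, 5, and 6 (prior 1/6 each): that cup was opened and seen not to hold the prize — ruled out; weight (1/6)·0 = 0 each.
The weights sum to 1/10.
So P(the pea under cup 4 | the dealer opened cup 3, cup 5, and cup 6) = (1/24) / (1/10) = 5/12.

5/12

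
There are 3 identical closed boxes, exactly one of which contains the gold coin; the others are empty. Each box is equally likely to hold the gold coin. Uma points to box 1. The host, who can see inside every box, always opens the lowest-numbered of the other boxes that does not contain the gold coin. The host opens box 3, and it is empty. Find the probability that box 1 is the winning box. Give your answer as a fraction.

Consider each possible location of the gold coin in turn.
If it is in box 1 (prior 1/3): the host would have opened box 2 instead, probability 0; weight (1/3)·0 = 0.
If it is in box 2 (prior 1/3): box 3 is the lowest-numbered option available, probability 1; weight (1/3)·1 = 1/3.
If it is in box 3 (prior 1/3): the host opened box 3, so this case is ruled out; weight (1/3)·0 = 0.
The weights sum to 1/3.
So P(the gold coin in box 1 | the host opened box 3) = 0 / (1/3) = 0.

0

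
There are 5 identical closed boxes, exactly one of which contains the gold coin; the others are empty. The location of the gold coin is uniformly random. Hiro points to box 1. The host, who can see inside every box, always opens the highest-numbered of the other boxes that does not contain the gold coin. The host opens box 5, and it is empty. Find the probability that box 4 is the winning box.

1/4

Apply Bayes' rule, conditioning on where the gold coin actually is.
If it is in any of boxes 1, 2, 3, and 4 (prior 1/5 each): box 5 is the highest-numbered option available, probability 1; weight (1/5)·1 = 1/5 each.
If it is in box 5 (prior 1/5): the host opened box 5, so this case is ruled out; weight (1/5)·0 = 0.
The weights sum to 4/5.
So P(the gold coin in box 4 | the host opened box 5) = (1/5) / (4/5) = 1/4.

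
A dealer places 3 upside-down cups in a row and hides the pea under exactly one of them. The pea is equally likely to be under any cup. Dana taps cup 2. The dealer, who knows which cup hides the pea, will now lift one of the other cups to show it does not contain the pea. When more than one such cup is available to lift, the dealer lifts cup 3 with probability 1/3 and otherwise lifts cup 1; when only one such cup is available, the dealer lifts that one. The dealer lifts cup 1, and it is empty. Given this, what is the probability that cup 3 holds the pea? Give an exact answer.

Apply Bayes' rule, conditioning on where the pea actually is.
If it is under cup 1 (prior 1/3): the dealer opened cup 1, so this case is ruled out; weight (1/3)·0 = 0.
If it is under cup 2 (prior 1/3): cup 3 is available but not opened, probability 2/3; weight (1/3)·(2/3) = 2/9.
If it is under cup 3 (prior 1/3): only cup 1 is available, probability 1; weight (1/3)·1 = 1/3.
The weights sum to 5/9.
So P(the pea under cup 3 | the dealer opened cup 1) = (1/3) / (5/9) = 3/5.

3/5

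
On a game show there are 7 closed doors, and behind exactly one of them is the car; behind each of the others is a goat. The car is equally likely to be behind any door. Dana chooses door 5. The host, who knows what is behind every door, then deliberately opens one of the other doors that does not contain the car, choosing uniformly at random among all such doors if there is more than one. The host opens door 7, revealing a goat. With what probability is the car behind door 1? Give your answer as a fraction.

Condition on the true location of the car.
If it is behind any of doors 1, 2, 3, 4, and 6 (prior 1/7 each): the host has 5 equally likely choices, so probability 1/5; weight (1/7)·(1/5) = 1/35 each.
If it is behind door 5 (prior 1/7): the host has 6 equally likely choices, so probability 1/6; weight (1/7)·(1/6) = 1/42.
If it is behind door 7 (prior 1/7): the host opened door 7, so this case is ruled out; weight (1/7)·0 = 0.
The weights sum to 1/6.
So P(the car behind door 1 | the host opened door 7) = (1/35) / (1/6) = 6/35.

6/35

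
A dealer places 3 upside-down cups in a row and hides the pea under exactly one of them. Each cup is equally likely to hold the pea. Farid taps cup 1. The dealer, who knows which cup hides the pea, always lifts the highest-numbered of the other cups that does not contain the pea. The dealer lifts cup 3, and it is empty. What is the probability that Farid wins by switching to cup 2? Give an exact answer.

1/2

Consider each possible location of the pea in turn.
If it is under either of cups 1 and 2 (prior 1/3 each): cup 3 is the highest-numbered option available, probability 1; weight (1/3)·1 = 1/3 each.
If it is under cup 3 (prior 1/3): the dealer opened cup 3, so this case is ruled out; weight (1/3)·0 = 0.
The weights sum to 2/3.
So P(the pea under cup 2 | the dealer opened cup 3) = (1/3) / (2/3) = 1/2.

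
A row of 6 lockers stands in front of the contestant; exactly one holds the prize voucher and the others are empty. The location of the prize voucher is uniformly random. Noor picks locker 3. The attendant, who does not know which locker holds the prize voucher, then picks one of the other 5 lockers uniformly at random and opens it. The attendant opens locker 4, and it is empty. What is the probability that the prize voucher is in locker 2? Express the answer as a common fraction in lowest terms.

1/5

Because the attendant chose which locker to open without knowing where the prize voucher is, the choice is independent of the prize location. Learning that locker 4 does not hold the prize voucher simply rules out that one location and leaves the remaining 5 lockers still equally likely by symmetry.
So P(the prize voucher in locker 2) = 1/5.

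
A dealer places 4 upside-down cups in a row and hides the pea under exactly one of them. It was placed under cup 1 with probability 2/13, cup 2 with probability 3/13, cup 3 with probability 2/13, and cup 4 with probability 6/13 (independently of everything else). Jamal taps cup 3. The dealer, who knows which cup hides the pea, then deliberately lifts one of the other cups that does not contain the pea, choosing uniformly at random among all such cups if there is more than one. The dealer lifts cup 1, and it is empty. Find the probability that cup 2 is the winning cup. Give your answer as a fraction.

9/31

Apply Bayes' rule, conditioning on where the pea actually is.
If it is under cup 1 (prior 2/13): the dealer opened cup 1, so this case is ruled out; weight (2/13)·0 = 0.
If it is under cup 2 (prior 3/13): the dealer has 2 equally likely choices, so probability 1/2; weight (3/13)·(1/2) = 3/26.
If it is under cup 3 (prior 2/13): the dealer has 3 equally likely choices, so probability 1/3; weight (2/13)·(1/3) = 2/39.
If it is under cup 4 (prior 6/13): the dealer has 2 equally likely choices, so probability 1/2; weight (6/13)·(1/2) = 3/13.
The weights sum to 31/78.
So P(the pea under cup 2 | the dealer opened cup 1) = (3/26) / (31/78) = 9/31.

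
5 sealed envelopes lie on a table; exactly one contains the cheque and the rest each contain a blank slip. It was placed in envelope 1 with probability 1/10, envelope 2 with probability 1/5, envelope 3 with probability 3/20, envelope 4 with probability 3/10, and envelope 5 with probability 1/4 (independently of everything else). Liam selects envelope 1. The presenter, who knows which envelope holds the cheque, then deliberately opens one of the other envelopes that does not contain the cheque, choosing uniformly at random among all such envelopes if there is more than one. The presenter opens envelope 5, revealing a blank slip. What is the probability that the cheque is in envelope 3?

Condition on the true location of the cheque.
If it is in envelope 1 (prior 1/10): the presenter has 4 equally likely choices, so probability 1/4; weight (1/10)·(1/4) = 1/40.
If it is in envelope 2 (prior 1/5): the presenter has 3 equally likely choices, so probability 1/3; weight (1/5)·(1/3) = 1/15.
If it is in envelope 3 (prior 3/20): the presenter has 3 equally likely choices, so probability 1/3; weight (3/20)·(1/3) = 1/20.
If it is in envelope 4 (prior 3/10): the presenter has 3 equally likely choices, so probability 1/3; weight (3/10)·(1/3) = 1/10.
If it is in envelope 5 (prior 1/4): the presenter opened envelope 5, so this case is ruled out; weight (1/4)·0 = 0.
The weights sum to 29/120.
So P(the cheque in envelope 3 | the presenter opened envelope 5) = (1/20) / (29/120) = 6/29.

6/29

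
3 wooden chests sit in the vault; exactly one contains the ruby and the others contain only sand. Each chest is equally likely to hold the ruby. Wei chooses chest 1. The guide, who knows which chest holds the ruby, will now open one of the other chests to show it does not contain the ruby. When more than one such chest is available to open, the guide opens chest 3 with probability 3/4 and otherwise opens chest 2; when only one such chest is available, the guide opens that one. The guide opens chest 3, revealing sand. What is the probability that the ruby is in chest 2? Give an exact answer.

Condition on the true location of the ruby.
If it is in chest 1 (prior 1/3): chest 3 is available, opened with probability 3/4; weight (1/3)·(3/4) = 1/4.
If it is in chest 2 (prior 1/3): only chest 3 is available, probability 1; weight (1/3)·1 = 1/3.
If it is in chest 3 (prior 1/3): the guide opened chest 3, so this case is ruled out; weight (1/3)·0 = 0.
The weights sum to 7/12.
So P(the ruby in chest 2 | the guide opened chest 3) = (1/3) / (7/12) = 4/7.

4/7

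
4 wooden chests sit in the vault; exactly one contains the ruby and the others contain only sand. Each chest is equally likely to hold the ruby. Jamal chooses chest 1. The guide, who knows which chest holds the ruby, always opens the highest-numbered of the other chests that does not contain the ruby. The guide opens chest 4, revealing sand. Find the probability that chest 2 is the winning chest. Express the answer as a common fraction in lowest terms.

Condition on the true location of the ruby.
If it is in any of chests 1, 2, and 3 (prior 1/4 each): chest 4 is the highest-numbered option available, probability 1; weight (1/4)·1 = 1/4 each.
If it is in chest 4 (prior 1/4): the guide opened chest 4, so this case is ruled out; weight (1/4)·0 = 0.
The weights sum to 3/4.
So P(the ruby in chest 2 | the guide opened chest 4) = (1/4) / (3/4) = 1/3.

1/3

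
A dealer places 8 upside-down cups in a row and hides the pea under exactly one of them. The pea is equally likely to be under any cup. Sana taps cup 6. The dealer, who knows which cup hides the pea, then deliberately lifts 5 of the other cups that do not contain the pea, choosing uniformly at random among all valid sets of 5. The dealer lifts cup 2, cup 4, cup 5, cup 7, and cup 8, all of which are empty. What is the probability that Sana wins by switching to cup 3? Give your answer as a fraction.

Consider each possible location of the pea in turn.
If it is under either of cups 1 and 3 (prior 1/8 each): the dealer has 6 equally likely choices, so probability 1/6; weight (1/8)·(1/6) = 1/48 each.
If it is under any of cups 2, 4, 5, 7, and 8 (prior 1/8 each): that cup was opened and seen not to hold the prize — ruled out; weight (1/8)·0 = 0 each.
If it is under cup 6 (prior 1/8): the dealer has 21 equally likely choices, so probability 1/21; weight (1/8)·(1/21) = 1/168.
The weights sum to 1/21.
So P(the pea under cup 3 | the dealer opened cup 2, cup 4, cup 5, cup 7, and cup 8) = (1/48) / (1/21) = 7/16.

7/16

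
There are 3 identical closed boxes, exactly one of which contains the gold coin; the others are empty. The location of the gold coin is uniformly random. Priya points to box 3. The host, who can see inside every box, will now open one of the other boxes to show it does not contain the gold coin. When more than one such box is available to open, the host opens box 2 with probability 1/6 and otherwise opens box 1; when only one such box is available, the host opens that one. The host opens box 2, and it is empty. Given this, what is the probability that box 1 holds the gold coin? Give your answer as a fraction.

6/7

Condition on the true location of the gold coin.
If it is in box 1 (prior 1/3): only box 2 is available, probability 1; weight (1/3)·1 = 1/3.
If it is in box 2 (prior 1/3): the host opened box 2, so this case is ruled out; weight (1/3)·0 = 0.
If it is in box 3 (prior 1/3): box 2 is available, opened with probability 1/6; weight (1/3)·(1/6) = 1/18.
The weights sum to 7/18.
So P(the gold coin in box 1 | the host opened box 2) = (1/3) / (7/18) = 6/7.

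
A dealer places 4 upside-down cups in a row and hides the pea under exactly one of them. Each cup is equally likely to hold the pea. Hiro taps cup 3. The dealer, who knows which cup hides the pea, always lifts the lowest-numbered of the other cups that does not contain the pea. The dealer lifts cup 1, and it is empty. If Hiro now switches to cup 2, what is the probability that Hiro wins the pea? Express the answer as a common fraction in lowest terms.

Consider each possible location of the pea in turn.
If it is under cup 1 (prior 1/4): the dealer opened cup 1, so this case is ruled out; weight (1/4)·0 = 0.
If it is under any of cups 2, 3, and 4 (prior 1/4 each): cup 1 is the lowest-numbered option available, probability 1; weight (1/4)·1 = 1/4 each.
The weights sum to 3/4.
So P(the pea under cup 2 | the dealer opened cup 1) = (1/4) / (3/4) = 1/3.

1/3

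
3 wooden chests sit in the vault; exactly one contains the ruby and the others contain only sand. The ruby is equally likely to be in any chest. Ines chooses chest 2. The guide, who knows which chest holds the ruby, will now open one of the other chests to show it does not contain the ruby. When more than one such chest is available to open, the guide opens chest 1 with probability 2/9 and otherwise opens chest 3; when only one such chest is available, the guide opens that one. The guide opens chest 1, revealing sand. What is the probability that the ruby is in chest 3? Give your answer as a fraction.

Apply Bayes' rule, conditioning on where the ruby actually is.
If it is in chest 1 (prior 1/3): the guide opened chest 1, so this case is ruled out; weight (1/3)·0 = 0.
If it is in chest 2 (prior 1/3): chest 1 is available, opened with probability 2/9; weight (1/3)·(2/9) = 2/27.
If it is in chest 3 (prior 1/3): only chest 1 is available, probability 1; weight (1/3)·1 = 1/3.
The weights sum to 11/27.
So P(the ruby in chest 3 | the guide opened chest 1) = (1/3) / (11/27) = 9/11.

9/11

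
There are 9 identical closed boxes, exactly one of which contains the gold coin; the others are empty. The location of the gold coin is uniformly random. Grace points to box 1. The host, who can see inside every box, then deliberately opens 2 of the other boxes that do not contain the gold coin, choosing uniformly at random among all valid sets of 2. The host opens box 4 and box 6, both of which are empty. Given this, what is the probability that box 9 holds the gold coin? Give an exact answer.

4/27

Consider each possible location of the gold coin in turn.
If it is in box 1 (prior 1/9): the host has 28 equally likely choices, so probability 1/28; weight (1/9)·(1/28) = 1/252.
If it is in any of boxes 2, 3, 5, 7, 8, and 9 (prior 1/9 each): the host has 21 equally likely choices, so probability 1/21; weight (1/9)·(1/21) = 1/189 each.
If it is in either of boxes 4 and 6 (prior 1/9 each): that box was opened and seen not to hold the prize — ruled out; weight (1/9)·0 = 0 each.
The weights sum to 1/28.
So P(the gold coin in box 9 | the host opened box 4 and box 6) = (1/189) / (1/28) = 4/27.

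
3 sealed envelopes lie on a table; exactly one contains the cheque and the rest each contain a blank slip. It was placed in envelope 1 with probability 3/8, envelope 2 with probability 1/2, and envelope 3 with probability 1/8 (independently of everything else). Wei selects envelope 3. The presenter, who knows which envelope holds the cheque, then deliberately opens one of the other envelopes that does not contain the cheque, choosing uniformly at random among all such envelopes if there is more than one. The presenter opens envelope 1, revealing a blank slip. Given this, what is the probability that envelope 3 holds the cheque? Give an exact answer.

Apply Bayes' rule, conditioning on where the cheque actually is.
If it is in envelope 1 (prior 3/8): the presenter opened envelope 1, so this case is ruled out; weight (3/8)·0 = 0.
If it is in envelope 2 (prior 1/2): the presenter has no choice, probability 1; weight (1/2)·1 = 1/2.
If it is in envelope 3 (prior 1/8): the presenter has 2 equally likely choices, so probability 1/2; weight (1/8)·(1/2) = 1/16.
The weights sum to 9/16.
So P(the cheque in envelope 3 | the presenter opened envelope 1) = (1/16) / (9/16) = 1/9.

1/9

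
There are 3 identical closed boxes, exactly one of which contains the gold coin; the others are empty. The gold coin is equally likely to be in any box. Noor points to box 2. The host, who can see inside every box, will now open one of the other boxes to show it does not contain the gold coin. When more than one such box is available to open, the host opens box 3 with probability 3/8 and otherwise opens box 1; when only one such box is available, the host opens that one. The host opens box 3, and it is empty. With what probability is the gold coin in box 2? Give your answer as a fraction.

Consider each possible location of the gold coin in turn.
If it is in box 1 (prior 1/3): only box 3 is available, probability 1; weight (1/3)·1 = 1/3.
If it is in box 2 (prior 1/3): box 3 is available, opened with probability 3/8; weight (1/3)·(3/8) = 1/8.
If it is in box 3 (prior 1/3): the host opened box 3, so this case is ruled out; weight (1/3)·0 = 0.
The weights sum to 11/24.
So P(the gold coin in box 2 | the host opened box 3) = (1/8) / (11/24) = 3/11.

3/11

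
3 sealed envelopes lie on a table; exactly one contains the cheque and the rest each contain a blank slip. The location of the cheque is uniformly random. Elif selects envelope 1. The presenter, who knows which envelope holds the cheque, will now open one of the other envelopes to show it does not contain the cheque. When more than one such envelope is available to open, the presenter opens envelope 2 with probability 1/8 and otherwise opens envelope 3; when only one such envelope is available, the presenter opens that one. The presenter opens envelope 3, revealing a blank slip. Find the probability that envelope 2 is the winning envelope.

8/15

Apply Bayes' rule, conditioning on where the cheque actually is.
If it is in envelope 1 (prior 1/3): envelope 2 is available but not opened, probability 7/8; weight (1/3)·(7/8) = 7/24.
If it is in envelope 2 (prior 1/3): only envelope 3 is available, probability 1; weight (1/3)·1 = 1/3.
If it is in envelope 3 (prior 1/3): the presenter opened envelope 3, so this case is ruled out; weight (1/3)·0 = 0.
The weights sum to 5/8.
So P(the cheque in envelope 2 | the presenter opened envelope 3) = (1/3) / (5/8) = 8/15.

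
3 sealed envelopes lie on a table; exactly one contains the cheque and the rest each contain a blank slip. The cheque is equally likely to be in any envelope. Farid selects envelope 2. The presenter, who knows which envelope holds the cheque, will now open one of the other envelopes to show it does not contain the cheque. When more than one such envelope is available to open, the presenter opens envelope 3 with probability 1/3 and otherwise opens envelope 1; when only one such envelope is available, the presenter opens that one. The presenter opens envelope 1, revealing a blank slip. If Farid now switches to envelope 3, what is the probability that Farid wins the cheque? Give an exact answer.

Condition on the true location of the cheque.
If it is in envelope 1 (prior 1/3): the presenter opened envelope 1, so this case is ruled out; weight (1/3)·0 = 0.
If it is in envelope 2 (prior 1/3): envelope 3 is available but not opened, probability 2/3; weight (1/3)·(2/3) = 2/9.
If it is in envelope 3 (prior 1/3): only envelope 1 is available, probability 1; weight (1/3)·1 = 1/3.
The weights sum to 5/9.
So P(the cheque in envelope 3 | the presenter opened envelope 1) = (1/3) / (5/9) = 3/5.

3/5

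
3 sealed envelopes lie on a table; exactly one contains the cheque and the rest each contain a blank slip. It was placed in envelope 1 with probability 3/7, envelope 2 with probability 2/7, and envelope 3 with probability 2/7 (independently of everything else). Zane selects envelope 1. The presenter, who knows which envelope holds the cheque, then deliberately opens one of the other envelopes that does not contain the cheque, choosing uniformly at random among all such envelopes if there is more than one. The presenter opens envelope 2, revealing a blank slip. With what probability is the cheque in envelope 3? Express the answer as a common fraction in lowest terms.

4/7

Apply Bayes' rule, conditioning on where the cheque actually is.
If it is in envelope 1 (prior 3/7): the presenter has 2 equally likely choices, so probability 1/2; weight (3/7)·(1/2) = 3/14.
If it is in envelope 2 (prior 2/7): the presenter opened envelope 2, so this case is ruled out; weight (2/7)·0 = 0.
If it is in envelope 3 (prior 2/7): the presenter has no choice, probability 1; weight (2/7)·1 = 2/7.
The weights sum to 1/2.
So P(the cheque in envelope 3 | the presenter opened envelope 2) = (2/7) / (1/2) = 4/7.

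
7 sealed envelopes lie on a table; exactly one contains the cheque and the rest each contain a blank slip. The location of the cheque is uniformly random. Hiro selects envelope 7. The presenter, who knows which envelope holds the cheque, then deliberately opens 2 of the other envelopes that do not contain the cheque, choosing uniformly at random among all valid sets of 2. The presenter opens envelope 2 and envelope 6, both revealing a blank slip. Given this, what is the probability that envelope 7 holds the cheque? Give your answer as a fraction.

1/7

Condition on the true location of the cheque.
If it is in any of envelopes 1, 3, 4, and 5 (prior 1/7 each): the presenter has 10 equally likely choices, so probability 1/10; weight (1/7)·(1/10) = 1/70 each.
If it is in either of envelopes 2 and 6 (prior 1/7 each): that envelope was opened and seen not to hold the prize — ruled out; weight (1/7)·0 = 0 each.
If it is in envelope 7 (prior 1/7): the presenter has 15 equally likely choices, so probability 1/15; weight (1/7)·(1/15) = 1/105.
The weights sum to 1/15.
So P(the cheque in envelope 7 | the presenter opened envelope 2 and envelope 6) = (1/105) / (1/15) = 1/7.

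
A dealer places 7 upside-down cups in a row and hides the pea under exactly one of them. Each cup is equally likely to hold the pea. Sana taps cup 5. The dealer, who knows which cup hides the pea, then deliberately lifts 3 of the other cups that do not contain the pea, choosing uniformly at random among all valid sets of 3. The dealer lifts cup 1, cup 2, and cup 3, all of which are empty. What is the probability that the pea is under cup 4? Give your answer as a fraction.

2/7

Consider each possible location of the pea in turn.
If it is under any of cups 1, 2, and 3 (prior 1/7 each): that cup was opened and seen not to hold the prize — ruled out; weight (1/7)·0 = 0 each.
If it is under any of cups 4, 6, and 7 (prior 1/7 each): the dealer has 10 equally likely choices, so probability 1/10; weight (1/7)·(1/10) = 1/70 each.
If it is under cup 5 (prior 1/7): the dealer has 20 equally likely choices, so probability 1/20; weight (1/7)·(1/20) = 1/140.
The weights sum to 1/20.
So P(the pea under cup 4 | the dealer opened cup 1, cup 2, and cup 3) = (1/70) / (1/20) = 2/7.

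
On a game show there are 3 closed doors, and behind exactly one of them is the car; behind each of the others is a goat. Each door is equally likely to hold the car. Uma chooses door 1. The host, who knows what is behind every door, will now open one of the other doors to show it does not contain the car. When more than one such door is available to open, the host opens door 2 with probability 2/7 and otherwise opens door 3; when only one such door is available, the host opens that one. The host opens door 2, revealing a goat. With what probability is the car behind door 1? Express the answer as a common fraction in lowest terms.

2/9

Apply Bayes' rule, conditioning on where the car actually is.
If it is behind door 1 (prior 1/3): door 2 is available, opened with probability 2/7; weight (1/3)·(2/7) = 2/21.
If it is behind door 2 (prior 1/3): the host opened door 2, so this case is ruled out; weight (1/3)·0 = 0.
If it is behind door 3 (prior 1/3): only door 2 is available, probability 1; weight (1/3)·1 = 1/3.
The weights sum to 3/7.
So P(the car behind door 1 | the host opened door 2) = (2/21) / (3/7) = 2/9.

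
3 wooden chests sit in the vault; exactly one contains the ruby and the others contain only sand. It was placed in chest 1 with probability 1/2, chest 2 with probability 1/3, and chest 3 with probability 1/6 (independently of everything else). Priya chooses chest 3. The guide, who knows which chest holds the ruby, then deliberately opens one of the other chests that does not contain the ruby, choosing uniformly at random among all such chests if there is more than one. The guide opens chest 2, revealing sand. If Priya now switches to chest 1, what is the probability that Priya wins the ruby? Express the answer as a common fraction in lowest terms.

6/7

Condition on the true location of the ruby.
If it is in chest 1 (prior 1/2): the guide has no choice, probability 1; weight (1/2)·1 = 1/2.
If it is in chest 2 (prior 1/3): the guide opened chest 2, so this case is ruled out; weight (1/3)·0 = 0.
If it is in chest 3 (prior 1/6): the guide has 2 equally likely choices, so probability 1/2; weight (1/6)·(1/2) = 1/12.
The weights sum to 7/12.
So P(the ruby in chest 1 | the guide opened chest 2) = (1/2) / (7/12) = 6/7.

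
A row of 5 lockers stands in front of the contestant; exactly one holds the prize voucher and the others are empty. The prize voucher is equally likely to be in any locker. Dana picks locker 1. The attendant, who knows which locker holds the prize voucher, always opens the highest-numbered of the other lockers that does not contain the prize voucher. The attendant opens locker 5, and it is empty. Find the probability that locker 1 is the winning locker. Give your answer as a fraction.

1/4

Apply Bayes' rule, conditioning on where the prize voucher actually is.
If it is in any of lockers 1, 2, 3, and 4 (prior 1/5 each): locker 5 is the highest-numbered option available, probability 1; weight (1/5)·1 = 1/5 each.
If it is in locker 5 (prior 1/5): the attendant opened locker 5, so this case is ruled out; weight (1/5)·0 = 0.
The weights sum to 4/5.
So P(the prize voucher in locker 1 | the attendant opened locker 5) = (1/5) / (4/5) = 1/4.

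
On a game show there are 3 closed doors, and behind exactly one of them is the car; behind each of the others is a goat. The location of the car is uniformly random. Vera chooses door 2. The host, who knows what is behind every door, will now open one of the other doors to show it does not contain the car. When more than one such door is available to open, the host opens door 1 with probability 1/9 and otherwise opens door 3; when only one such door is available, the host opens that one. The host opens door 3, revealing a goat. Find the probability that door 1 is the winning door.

9/17

Condition on the true location of the car.
If it is behind door 1 (prior 1/3): only door 3 is available, probability 1; weight (1/3)·1 = 1/3.
If it is behind door 2 (prior 1/3): door 1 is available but not opened, probability 8/9; weight (1/3)·(8/9) = 8/27.
If it is behind door 3 (prior 1/3): the host opened door 3, so this case is ruled out; weight (1/3)·0 = 0.
The weights sum to 17/27.
So P(the car behind door 1 | the host opened door 3) = (1/3) / (17/27) = 9/17.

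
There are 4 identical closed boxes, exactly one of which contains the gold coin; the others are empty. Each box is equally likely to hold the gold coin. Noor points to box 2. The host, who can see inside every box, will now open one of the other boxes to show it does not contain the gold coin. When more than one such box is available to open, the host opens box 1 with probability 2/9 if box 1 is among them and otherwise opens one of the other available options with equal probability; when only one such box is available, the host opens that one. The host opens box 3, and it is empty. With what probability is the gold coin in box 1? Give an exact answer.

3/10

Condition on the true location of the gold coin.
If it is in box 1 (prior 1/4): box 1 holds the prize so is unavailable; the host chooses uniformly among the 2 others, probability 1/2; weight (1/4)·(1/2) = 1/8.
If it is in box 2 (prior 1/4): box 1 is available but not opened; box 3 gets probability (1 − 2/9)/2 = 7/18; weight (1/4)·(7/18) = 7/72.
If it is in box 3 (prior 1/4): the host opened box 3, so this case is ruled out; weight (1/4)·0 = 0.
If it is in box 4 (prior 1/4): box 1 is available but not opened, probability 7/9; weight (1/4)·(7/9) = 7/36.
The weights sum to 5/12.
So P(the gold coin in box 1 | the host opened box 3) = (1/8) / (5/12) = 3/10.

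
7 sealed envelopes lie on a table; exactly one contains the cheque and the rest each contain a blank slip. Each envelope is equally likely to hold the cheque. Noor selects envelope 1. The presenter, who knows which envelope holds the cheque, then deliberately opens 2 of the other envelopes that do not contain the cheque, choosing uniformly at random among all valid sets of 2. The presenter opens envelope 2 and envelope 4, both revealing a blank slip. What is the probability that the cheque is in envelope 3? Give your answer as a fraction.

3/14

Apply Bayes' rule, conditioning on where the cheque actually is.
If it is in envelope 1 (prior 1/7): the presenter has 15 equally likely choices, so probability 1/15; weight (1/7)·(1/15) = 1/105.
If it is in either of envelopes 2 and 4 (prior 1/7 each): that envelope was opened and seen not to hold the prize — ruled out; weight (1/7)·0 = 0 each.
If it is in any of envelopes 3, 5, 6, and 7 (prior 1/7 each): the presenter has 10 equally likely choices, so probability 1/10; weight (1/7)·(1/10) = 1/70 each.
The weights sum to 1/15.
So P(the cheque in envelope 3 | the presenter opened envelope 2 and envelope 4) = (1/70) / (1/15) = 3/14.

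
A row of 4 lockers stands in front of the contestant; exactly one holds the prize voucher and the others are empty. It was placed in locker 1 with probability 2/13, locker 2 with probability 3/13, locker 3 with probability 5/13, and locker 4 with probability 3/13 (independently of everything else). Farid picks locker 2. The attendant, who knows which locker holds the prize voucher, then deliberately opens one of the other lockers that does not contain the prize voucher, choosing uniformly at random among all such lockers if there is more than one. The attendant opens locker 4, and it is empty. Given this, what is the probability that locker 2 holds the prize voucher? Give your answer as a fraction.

2/9

Apply Bayes' rule, conditioning on where the prize voucher actually is.
If it is in locker 1 (prior 2/13): the attendant has 2 equally likely choices, so probability 1/2; weight (2/13)·(1/2) = 1/13.
If it is in locker 2 (prior 3/13): the attendant has 3 equally likely choices, so probability 1/3; weight (3/13)·(1/3) = 1/13.
If it is in locker 3 (prior 5/13): the attendant has 2 equally likely choices, so probability 1/2; weight (5/13)·(1/2) = 5/26.
If it is in locker 4 (prior 3/13): the attendant opened locker 4, so this case is ruled out; weight (3/13)·0 = 0.
The weights sum to 9/26.
So P(the prize voucher in locker 2 | the attendant opened locker 4) = (1/13) / (9/26) = 2/9.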